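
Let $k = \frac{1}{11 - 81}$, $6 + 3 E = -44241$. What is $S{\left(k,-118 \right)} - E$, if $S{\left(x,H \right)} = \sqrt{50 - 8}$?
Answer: $14749 + \sqrt{42} \approx 14755.0$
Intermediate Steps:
$E = -14749$ ($E = -2 + \frac{1}{3} \left(-44241\right) = -2 - 14747 = -14749$)
$k = - \frac{1}{70}$ ($k = \frac{1}{-70} = - \frac{1}{70} \approx -0.014286$)
$S{\left(x,H \right)} = \sqrt{42}$
$S{\left(k,-118 \right)} - E = \sqrt{42} - -14749 = \sqrt{42} + 14749 = 14749 + \sqrt{42}$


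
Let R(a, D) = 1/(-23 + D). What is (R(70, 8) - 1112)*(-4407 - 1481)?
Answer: 98217728/15 ≈ 6.5478e+6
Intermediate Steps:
(R(70, 8) - 1112)*(-4407 - 1481) = (1/(-23 + 8) - 1112)*(-4407 - 1481) = (1/(-15) - 1112)*(-5888) = (-1/15 - 1112)*(-5888) = -16681/15*(-5888) = 98217728/15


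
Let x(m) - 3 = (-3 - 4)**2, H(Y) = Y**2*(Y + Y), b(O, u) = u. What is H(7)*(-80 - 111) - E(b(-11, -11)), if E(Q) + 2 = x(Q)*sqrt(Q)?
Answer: -131024 - 52*I*sqrt(11) ≈ -1.3102e+5 - 172.46*I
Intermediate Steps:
H(Y) = 2*Y**3 (H(Y) = Y**2*(2*Y) = 2*Y**3)
x(m) = 52 (x(m) = 3 + (-3 - 4)**2 = 3 + (-7)**2 = 3 + 49 = 52)
E(Q) = -2 + 52*sqrt(Q)
H(7)*(-80 - 111) - E(b(-11, -11)) = (2*7**3)*(-80 - 111) - (-2 + 52*sqrt(-11)) = (2*343)*(-191) - (-2 + 52*(I*sqrt(11))) = 686*(-191) - (-2 + 52*I*sqrt(11)) = -131026 + (2 - 52*I*sqrt(11)) = -131024 - 52*I*sqrt(11)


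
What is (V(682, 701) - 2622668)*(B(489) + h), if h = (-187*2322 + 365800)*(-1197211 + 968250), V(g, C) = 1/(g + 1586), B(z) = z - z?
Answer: -46586798724477182321/1134 ≈ -4.1082e+16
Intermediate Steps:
B(z) = 0
V(g, C) = 1/(1586 + g)
h = 15664137854 (h = (-434214 + 365800)*(-228961) = -68414*(-228961) = 15664137854)
(V(682, 701) - 2622668)*(B(489) + h) = (1/(1586 + 682) - 2622668)*(0 + 15664137854) = (1/2268 - 2622668)*15664137854 = -5948211023/2268*15664137854 = -46586798724477182321/1134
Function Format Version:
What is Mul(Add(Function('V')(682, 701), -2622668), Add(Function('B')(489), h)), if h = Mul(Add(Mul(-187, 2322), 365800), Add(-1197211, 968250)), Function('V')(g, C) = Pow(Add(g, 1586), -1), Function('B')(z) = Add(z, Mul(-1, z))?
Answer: Rational(-46586798724477182321, 1134) ≈ -4.1082e+16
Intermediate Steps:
Function('B')(z) = 0
Function('V')(g, C) = Pow(Add(1586, g), -1)
h = 15664137854 (h = Mul(Add(-434214, 365800), -228961) = Mul(-68414, -228961) = 15664137854)
Mul(Add(Function('V')(682, 701), -2622668), Add(Function('B')(489), h)) = Mul(Add(Pow(Add(1586, 682), -1), -2622668), Add(0, 15664137854)) = Mul(Add(Pow(2268, -1), -2622668), 15664137854) = Mul(Add(Rational(1, 2268), -2622668), 15664137854) = Mul(Rational(-5948211023, 2268), 15664137854) = Rational(-46586798724477182321, 1134)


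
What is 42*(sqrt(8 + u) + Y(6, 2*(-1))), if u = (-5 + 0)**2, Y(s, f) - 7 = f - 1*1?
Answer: 168 + 42*sqrt(33) ≈ 409.27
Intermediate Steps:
Y(s, f) = 6 + f (Y(s, f) = 7 + (f - 1*1) = 7 + (f - 1) = 7 + (-1 + f) = 6 + f)
u = 25 (u = (-5)**2 = 25)
42*(sqrt(8 + u) + Y(6, 2*(-1))) = 42*(sqrt(8 + 25) + (6 + 2*(-1))) = 42*(sqrt(33) + (6 - 2)) = 42*(sqrt(33) + 4) = 42*(4 + sqrt(33)) = 168 + 42*sqrt(33)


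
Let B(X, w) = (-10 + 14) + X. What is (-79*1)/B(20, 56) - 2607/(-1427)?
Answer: -50165/34248 ≈ -1.4648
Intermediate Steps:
B(X, w) = 4 + X
(-79*1)/B(20, 56) - 2607/(-1427) = (-79*1)/(4 + 20) - 2607/(-1427) = -79/24 - 2607*(-1/1427) = -79*1/24 + 2607/1427 = -79/24 + 2607/1427 = -50165/34248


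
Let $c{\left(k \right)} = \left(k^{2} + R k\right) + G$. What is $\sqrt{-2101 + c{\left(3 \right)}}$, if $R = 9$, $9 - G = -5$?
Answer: $i \sqrt{2051} \approx 45.288 i$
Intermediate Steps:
$G = 14$ ($G = 9 - -5 = 9 + 5 = 14$)
$c{\left(k \right)} = 14 + k^{2} + 9 k$ ($c{\left(k \right)} = \left(k^{2} + 9 k\right) + 14 = 14 + k^{2} + 9 k$)
$\sqrt{-2101 + c{\left(3 \right)}} = \sqrt{-2101 + \left(14 + 3^{2} + 9 \cdot 3\right)} = \sqrt{-2101 + \left(14 + 9 + 27\right)} = \sqrt{-2101 + 50} = \sqrt{-2051} = i \sqrt{2051}$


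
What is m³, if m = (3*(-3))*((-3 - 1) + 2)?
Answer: 5832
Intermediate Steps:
m = 18 (m = -9*(-4 + 2) = -9*(-2) = 18)
m³ = 18³ = 5832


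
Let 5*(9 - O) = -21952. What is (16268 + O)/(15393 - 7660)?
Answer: 103337/38665 ≈ 2.6726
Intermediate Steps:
O = 21997/5 (O = 9 - ⅕*(-21952) = 9 + 21952/5 = 21997/5 ≈ 4399.4)
(16268 + O)/(15393 - 7660) = (16268 + 21997/5)/(15393 - 7660) = (103337/5)/7733 = (103337/5)*(1/7733) = 103337/38665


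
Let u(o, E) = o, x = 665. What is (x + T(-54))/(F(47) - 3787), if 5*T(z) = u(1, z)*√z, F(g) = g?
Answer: -133/748 - 3*I*√6/18700 ≈ -0.17781 - 0.00039297*I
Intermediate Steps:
T(z) = √z/5 (T(z) = (1*√z)/5 = √z/5)
(x + T(-54))/(F(47) - 3787) = (665 + √(-54)/5)/(47 - 3787) = (665 + (3*I*√6)/5)/(-3740) = (665 + 3*I*√6/5)*(-1/3740) = -133/748 - 3*I*√6/18700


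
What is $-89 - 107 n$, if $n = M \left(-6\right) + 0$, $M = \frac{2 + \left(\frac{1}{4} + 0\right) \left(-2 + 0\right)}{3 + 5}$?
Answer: $\frac{251}{8} \approx 31.375$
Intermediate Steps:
$M = \frac{3}{16}$ ($M = \frac{2 + \left(\frac{1}{4} + 0\right) \left(-2\right)}{8} = \left(2 + \frac{1}{4} \left(-2\right)\right) \frac{1}{8} = \left(2 - \frac{1}{2}\right) \frac{1}{8} = \frac{3}{2} \cdot \frac{1}{8} = \frac{3}{16} \approx 0.1875$)
$n = - \frac{9}{8}$ ($n = \frac{3}{16} \left(-6\right) + 0 = - \frac{9}{8} + 0 = - \frac{9}{8} \approx -1.125$)
$-89 - 107 n = -89 - - \frac{963}{8} = -89 + \frac{963}{8} = \frac{251}{8}$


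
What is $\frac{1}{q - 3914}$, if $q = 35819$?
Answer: $\frac{1}{31905} \approx 3.1343 \cdot 10^{-5}$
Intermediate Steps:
$\frac{1}{q - 3914} = \frac{1}{35819 - 3914} = \frac{1}{31905}$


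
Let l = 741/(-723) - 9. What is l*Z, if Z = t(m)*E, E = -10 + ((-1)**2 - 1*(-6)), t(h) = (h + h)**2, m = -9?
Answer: 2348352/241 ≈ 9744.2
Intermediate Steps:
t(h) = 4*h**2 (t(h) = (2*h)**2 = 4*h**2)
E = -3 (E = -10 + (1 + 6) = -10 + 7 = -3)
Z = -972 (Z = (4*(-9)**2)*(-3) = (4*81)*(-3) = 324*(-3) = -972)
l = -2416/241 (l = 741*(-1/723) - 9 = -247/241 - 9 = -2416/241 ≈ -10.025)
l*Z = -2416/241*(-972) = 2348352/241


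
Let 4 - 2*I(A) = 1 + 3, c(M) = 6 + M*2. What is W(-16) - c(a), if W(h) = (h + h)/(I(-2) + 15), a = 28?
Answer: -962/15 ≈ -64.133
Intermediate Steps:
c(M) = 6 + 2*M
I(A) = 0 (I(A) = 2 - (1 + 3)/2 = 2 - 1/2*4 = 2 - 2 = 0)
W(h) = 2*h/15 (W(h) = (h + h)/(0 + 15) = (2*h)/15 = (2*h)*(1/15) = 2*h/15)
W(-16) - c(a) = (2/15)*(-16) - (6 + 2*28) = -32/15 - (6 + 56) = -32/15 - 1*62 = -32/15 - 62 = -962/15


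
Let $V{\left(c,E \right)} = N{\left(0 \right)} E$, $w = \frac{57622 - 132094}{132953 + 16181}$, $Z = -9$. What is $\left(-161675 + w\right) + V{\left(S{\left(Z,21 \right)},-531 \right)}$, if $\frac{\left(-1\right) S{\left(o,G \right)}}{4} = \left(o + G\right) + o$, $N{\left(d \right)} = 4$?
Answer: $- \frac{12214037269}{74567} \approx -1.638 \cdot 10^{5}$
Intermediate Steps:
$w = - \frac{37236}{74567}$ ($w = - \frac{74472}{149134} = \left(-74472\right) \frac{1}{149134} = - \frac{37236}{74567} \approx -0.49936$)
$S{\left(o,G \right)} = - 8 o - 4 G$ ($S{\left(o,G \right)} = - 4 \left(\left(o + G\right) + o\right) = - 4 \left(\left(G + o\right) + o\right) = - 4 \left(G + 2 o\right) = - 8 o - 4 G$)
$V{\left(c,E \right)} = 4 E$
$\left(-161675 + w\right) + V{\left(S{\left(Z,21 \right)},-531 \right)} = \left(-161675 - \frac{37236}{74567}\right) + 4 \left(-531\right) = - \frac{12055656961}{74567} - 2124 = - \frac{12214037269}{74567}$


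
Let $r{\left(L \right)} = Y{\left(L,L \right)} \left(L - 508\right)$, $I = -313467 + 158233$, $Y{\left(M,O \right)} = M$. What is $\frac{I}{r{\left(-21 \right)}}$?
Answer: $- \frac{155234}{11109} \approx -13.974$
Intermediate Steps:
$I = -155234$
$r{\left(L \right)} = L \left(-508 + L\right)$ ($r{\left(L \right)} = L \left(L - 508\right) = L \left(-508 + L\right)$)
$\frac{I}{r{\left(-21 \right)}} = - \frac{155234}{\left(-21\right) \left(-508 - 21\right)} = - \frac{155234}{\left(-21\right) \left(-529\right)} = - \frac{155234}{11109}$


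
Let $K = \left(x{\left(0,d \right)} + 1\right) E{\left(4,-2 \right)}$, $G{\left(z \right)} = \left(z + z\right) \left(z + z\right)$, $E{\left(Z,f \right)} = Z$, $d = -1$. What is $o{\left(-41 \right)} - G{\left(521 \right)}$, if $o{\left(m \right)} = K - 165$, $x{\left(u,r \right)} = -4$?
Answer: $-1085941$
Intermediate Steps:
$G{\left(z \right)} = 4 z^{2}$ ($G{\left(z \right)} = 2 z 2 z = 4 z^{2}$)
$K = -12$ ($K = \left(-4 + 1\right) 4 = \left(-3\right) 4 = -12$)
$o{\left(m \right)} = -177$ ($o{\left(m \right)} = -12 - 165 = -177$)
$o{\left(-41 \right)} - G{\left(521 \right)} = -177 - 4 \cdot 521^{2} = -177 - 4 \cdot 271441 = -177 - 1085764 = -1085941$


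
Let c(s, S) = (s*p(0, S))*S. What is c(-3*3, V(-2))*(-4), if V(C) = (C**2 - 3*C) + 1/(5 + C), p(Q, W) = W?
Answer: 3844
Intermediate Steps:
V(C) = C**2 + 1/(5 + C) - 3*C
c(s, S) = s*S**2 (c(s, S) = (s*S)*S = (S*s)*S = s*S**2)
c(-3*3, V(-2))*(-4) = ((-3*3)*((1 + (-2)**3 - 15*(-2) + 2*(-2)**2)/(5 - 2))**2)*(-4) = -9*(1 - 8 + 30 + 2*4)**2/9*(-4) = -9*(1 - 8 + 30 + 8)**2/9*(-4) = -9*((1/3)*31)**2*(-4) = -9*(31/3)**2*(-4) = -9*961/9*(-4) = -961*(-4) = 3844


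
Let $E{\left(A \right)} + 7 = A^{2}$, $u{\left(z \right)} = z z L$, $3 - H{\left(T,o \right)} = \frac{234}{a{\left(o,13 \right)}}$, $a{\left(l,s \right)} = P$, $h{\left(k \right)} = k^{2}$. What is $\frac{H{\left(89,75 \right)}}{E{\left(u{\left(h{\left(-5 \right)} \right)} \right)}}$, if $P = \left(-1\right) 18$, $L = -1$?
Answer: $\frac{8}{195309} \approx 4.0961 \cdot 10^{-5}$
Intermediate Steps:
$P = -18$
$a{\left(l,s \right)} = -18$
$H{\left(T,o \right)} = 16$ ($H{\left(T,o \right)} = 3 - \frac{234}{-18} = 3 - 234 \left(- \frac{1}{18}\right) = 3 - -13 = 3 + 13 = 16$)
$u{\left(z \right)} = - z^{2}$ ($u{\left(z \right)} = z z \left(-1\right) = z^{2} \left(-1\right) = - z^{2}$)
$E{\left(A \right)} = -7 + A^{2}$
$\frac{H{\left(89,75 \right)}}{E{\left(u{\left(h{\left(-5 \right)} \right)} \right)}} = \frac{16}{-7 + \left(- \left(\left(-5\right)^{2}\right)^{2}\right)^{2}} = \frac{16}{-7 + \left(- 25^{2}\right)^{2}} = \frac{16}{-7 + \left(\left(-1\right) 625\right)^{2}} = \frac{16}{-7 + \left(-625\right)^{2}} = \frac{16}{-7 + 390625} = \frac{16}{390618} = 16 \cdot \frac{1}{390618} = \frac{8}{195309}$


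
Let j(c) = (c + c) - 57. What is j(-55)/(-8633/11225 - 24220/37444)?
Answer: 17547896575/148780888 ≈ 117.94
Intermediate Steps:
j(c) = -57 + 2*c (j(c) = 2*c - 57 = -57 + 2*c)
j(-55)/(-8633/11225 - 24220/37444) = (-57 + 2*(-55))/(-8633/11225 - 24220/37444) = (-57 - 110)/(-8633*1/11225 - 24220*1/37444) = -167/(-8633/11225 - 6055/9361) = -167/(-148780888/105077225) = -167*(-105077225/148780888) = 17547896575/148780888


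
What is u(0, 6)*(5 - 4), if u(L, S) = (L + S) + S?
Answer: 12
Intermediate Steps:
u(L, S) = L + 2*S
u(0, 6)*(5 - 4) = (0 + 2*6)*(5 - 4) = (0 + 12)*1 = 12*1 = 12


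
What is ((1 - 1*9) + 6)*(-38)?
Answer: 76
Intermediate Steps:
((1 - 1*9) + 6)*(-38) = ((1 - 9) + 6)*(-38) = (-8 + 6)*(-38) = -2*(-38) = 76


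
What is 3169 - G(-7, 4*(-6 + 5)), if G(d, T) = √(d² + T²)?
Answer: 3169 - √65 ≈ 3160.9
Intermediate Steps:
G(d, T) = √(T² + d²)
3169 - G(-7, 4*(-6 + 5)) = 3169 - √((4*(-6 + 5))² + (-7)²) = 3169 - √((4*(-1))² + 49) = 3169 - √((-4)² + 49) = 3169 - √(16 + 49) = 3169 - √65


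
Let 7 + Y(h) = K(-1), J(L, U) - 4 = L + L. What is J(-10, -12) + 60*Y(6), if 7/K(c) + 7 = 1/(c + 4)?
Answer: -499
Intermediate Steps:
J(L, U) = 4 + 2*L (J(L, U) = 4 + (L + L) = 4 + 2*L)
K(c) = 7/(-7 + 1/(4 + c)) (K(c) = 7/(-7 + 1/(c + 4)) = 7/(-7 + 1/(4 + c)))
Y(h) = -161/20 (Y(h) = -7 + 7*(-4 - 1*(-1))/(27 + 7*(-1)) = -7 + 7*(-4 + 1)/(27 - 7) = -7 + 7*(-3)/20 = -7 + 7*(1/20)*(-3) = -7 - 21/20 = -161/20)
J(-10, -12) + 60*Y(6) = (4 + 2*(-10)) + 60*(-161/20) = (4 - 20) - 483 = -16 - 483 = -499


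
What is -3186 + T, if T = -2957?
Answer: -6143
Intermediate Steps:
-3186 + T = -3186 - 2957 = -6143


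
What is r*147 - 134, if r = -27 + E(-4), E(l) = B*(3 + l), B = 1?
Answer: -4250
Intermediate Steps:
E(l) = 3 + l (E(l) = 1*(3 + l) = 3 + l)
r = -28 (r = -27 + (3 - 4) = -27 - 1 = -28)
r*147 - 134 = -28*147 - 134 = -4116 - 134 = -4250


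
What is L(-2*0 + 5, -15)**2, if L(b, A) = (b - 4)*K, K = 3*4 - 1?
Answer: 121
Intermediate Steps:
K = 11 (K = 12 - 1 = 11)
L(b, A) = -44 + 11*b (L(b, A) = (b - 4)*11 = (-4 + b)*11 = -44 + 11*b)
L(-2*0 + 5, -15)**2 = (-44 + 11*(-2*0 + 5))**2 = (-44 + 11*(0 + 5))**2 = (-44 + 11*5)**2 = (-44 + 55)**2 = 11**2 = 121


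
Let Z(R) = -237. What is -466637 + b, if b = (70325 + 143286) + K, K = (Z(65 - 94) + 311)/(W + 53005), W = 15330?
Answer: -17290531636/68335 ≈ -2.5303e+5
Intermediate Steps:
K = 74/68335 (K = (-237 + 311)/(15330 + 53005) = 74/68335 ≈ 0.0010829)
b = 14597107759/68335 (b = (70325 + 143286) + 74/68335 = 213611 + 74/68335 = 14597107759/68335 ≈ 2.1361e+5)
-466637 + b = -466637 + 14597107759/68335 = -17290531636/68335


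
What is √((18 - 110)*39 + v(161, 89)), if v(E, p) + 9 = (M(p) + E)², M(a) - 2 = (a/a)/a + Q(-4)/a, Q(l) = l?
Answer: √181874179/89 ≈ 151.53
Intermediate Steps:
M(a) = 2 - 3/a (M(a) = 2 + ((a/a)/a - 4/a) = 2 + (1/a - 4/a) = 2 - 3/a)
v(E, p) = -9 + (2 + E - 3/p)² (v(E, p) = -9 + ((2 - 3/p) + E)² = -9 + (2 + E - 3/p)²)
√((18 - 110)*39 + v(161, 89)) = √((18 - 110)*39 + (-9 + (-3 + 2*89 + 161*89)²/89²)) = √(-92*39 + (-9 + (-3 + 178 + 14329)²/7921)) = √(-3588 + (-9 + (1/7921)*14504²)) = √(-3588 + (-9 + (1/7921)*210366016)) = √(-3588 + (-9 + 210366016/7921)) = √(-3588 + 210294727/7921) = √(181874179/7921) = √181874179/89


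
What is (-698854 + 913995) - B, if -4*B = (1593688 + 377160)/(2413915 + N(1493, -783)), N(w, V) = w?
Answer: 64956723155/301926 ≈ 2.1514e+5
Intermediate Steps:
B = -61589/301926 (B = -(1593688 + 377160)/(4*(2413915 + 1493)) = -492712/2415408 = -¼*123178/150963 = -61589/301926 ≈ -0.20399)
(-698854 + 913995) - B = (-698854 + 913995) - 1*(-61589/301926) = 215141 + 61589/301926 = 64956723155/301926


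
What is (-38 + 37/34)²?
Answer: 1575025/1156 ≈ 1362.5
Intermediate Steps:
(-38 + 37/34)² = (-1255/34)² = 1575025/1156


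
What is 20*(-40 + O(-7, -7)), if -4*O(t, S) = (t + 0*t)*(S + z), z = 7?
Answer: -800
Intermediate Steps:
O(t, S) = -t*(7 + S)/4 (O(t, S) = -(t + 0*t)*(S + 7)/4 = -(t + 0)*(7 + S)/4 = -t*(7 + S)/4)
20*(-40 + O(-7, -7)) = 20*(-40 - ¼*(-7)*(7 - 7)) = 20*(-40 - ¼*(-7)*0) = 20*(-40 + 0) = 20*(-40) = -800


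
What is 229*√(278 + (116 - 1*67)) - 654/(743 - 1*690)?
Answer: -654/53 + 229*√327 ≈ 4128.7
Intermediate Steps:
229*√(278 + (116 - 1*67)) - 654/(743 - 1*690) = 229*√(278 + (116 - 67)) - 654/(743 - 690) = 229*√(278 + 49) - 654/53 = 229*√327 - 654*1/53 = 229*√327 - 654/53 = -654/53 + 229*√327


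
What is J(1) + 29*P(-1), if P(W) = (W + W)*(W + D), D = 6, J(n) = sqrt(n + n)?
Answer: -290 + sqrt(2) ≈ -288.59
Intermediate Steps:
J(n) = sqrt(2)*sqrt(n) (J(n) = sqrt(2*n) = sqrt(2)*sqrt(n))
P(W) = 2*W*(6 + W) (P(W) = (W + W)*(W + 6) = (2*W)*(6 + W) = 2*W*(6 + W))
J(1) + 29*P(-1) = sqrt(2)*sqrt(1) + 29*(2*(-1)*(6 - 1)) = sqrt(2)*1 + 29*(2*(-1)*5) = sqrt(2) + 29*(-10) = sqrt(2) - 290 = -290 + sqrt(2)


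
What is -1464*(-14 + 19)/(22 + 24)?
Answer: -3660/23 ≈ -159.13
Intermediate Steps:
-1464*(-14 + 19)/(22 + 24) = -7320/46 = -1464*5/46 = -3660/23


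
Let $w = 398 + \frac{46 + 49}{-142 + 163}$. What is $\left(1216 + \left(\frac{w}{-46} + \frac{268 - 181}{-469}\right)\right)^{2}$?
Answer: $\frac{6103296095724025}{4188937284} \approx 1.457 \cdot 10^{6}$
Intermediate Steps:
$w = \frac{8453}{21}$ ($w = 398 + \frac{95}{21} = \frac{8453}{21} \approx 402.52$)
$\left(1216 + \left(\frac{w}{-46} + \frac{268 - 181}{-469}\right)\right)^{2} = \left(1216 + \left(\frac{8453}{21 \left(-46\right)} + \frac{268 - 181}{-469}\right)\right)^{2} = \left(1216 + \left(\frac{8453}{21} \left(- \frac{1}{46}\right) + 87 \left(- \frac{1}{469}\right)\right)\right)^{2} = \left(1216 - \frac{578357}{64722}\right)^{2} = \left(\frac{78123595}{64722}\right)^{2} = \frac{6103296095724025}{4188937284}$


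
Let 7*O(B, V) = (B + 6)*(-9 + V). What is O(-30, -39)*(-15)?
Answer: -17280/7 ≈ -2468.6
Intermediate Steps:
O(B, V) = (-9 + V)*(6 + B)/7 (O(B, V) = ((B + 6)*(-9 + V))/7 = ((6 + B)*(-9 + V))/7 = ((-9 + V)*(6 + B))/7 = (-9 + V)*(6 + B)/7)
O(-30, -39)*(-15) = (-54/7 - 9/7*(-30) + (6/7)*(-39) + (1/7)*(-30)*(-39))*(-15) = (-54/7 + 270/7 - 234/7 + 1170/7)*(-15) = (1152/7)*(-15) = -17280/7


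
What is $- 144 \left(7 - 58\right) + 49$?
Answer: $7393$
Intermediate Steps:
$- 144 \left(7 - 58\right) + 49 = \left(-144\right) \left(-51\right) + 49 = 7344 + 49 = 7393$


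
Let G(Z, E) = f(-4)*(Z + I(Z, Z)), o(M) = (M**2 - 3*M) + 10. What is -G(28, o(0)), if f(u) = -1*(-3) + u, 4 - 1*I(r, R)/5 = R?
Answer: -92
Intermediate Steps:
I(r, R) = 20 - 5*R
f(u) = 3 + u
o(M) = 10 + M**2 - 3*M
G(Z, E) = -20 + 4*Z (G(Z, E) = (3 - 4)*(Z + (20 - 5*Z)) = -(20 - 4*Z) = -20 + 4*Z)
-G(28, o(0)) = -(-20 + 4*28) = -(-20 + 112) = -1*92 = -92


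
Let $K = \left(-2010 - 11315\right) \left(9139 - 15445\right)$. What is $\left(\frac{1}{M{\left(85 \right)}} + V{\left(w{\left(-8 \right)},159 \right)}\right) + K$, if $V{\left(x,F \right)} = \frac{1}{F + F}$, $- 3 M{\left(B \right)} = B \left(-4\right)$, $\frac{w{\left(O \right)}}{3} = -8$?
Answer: $\frac{4542523947647}{54060} \approx 8.4027 \cdot 10^{7}$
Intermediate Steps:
$w{\left(O \right)} = -24$ ($w{\left(O \right)} = 3 \left(-8\right) = -24$)
$M{\left(B \right)} = \frac{4 B}{3}$ ($M{\left(B \right)} = - \frac{B \left(-4\right)}{3} = - \frac{\left(-4\right) B}{3} = \frac{4 B}{3}$)
$V{\left(x,F \right)} = \frac{1}{2 F}$
$K = 84027450$ ($K = \left(-13325\right) \left(-6306\right) = 84027450$)
$\left(\frac{1}{M{\left(85 \right)}} + V{\left(w{\left(-8 \right)},159 \right)}\right) + K = \left(\frac{1}{\frac{4}{3} \cdot 85} + \frac{1}{2 \cdot 159}\right) + 84027450 = \left(\frac{1}{\frac{340}{3}} + \frac{1}{2} \cdot \frac{1}{159}\right) + 84027450 = \left(\frac{3}{340} + \frac{1}{318}\right) + 84027450 = \frac{647}{54060} + 84027450 = \frac{4542523947647}{54060}$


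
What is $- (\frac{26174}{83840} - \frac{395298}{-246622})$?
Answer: $- \frac{9899217137}{5169197120} \approx -1.915$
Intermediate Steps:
$- (\frac{26174}{83840} - \frac{395298}{-246622}) = - (26174 \cdot \frac{1}{83840} - - \frac{197649}{123311}) = - (\frac{13087}{41920} + \frac{197649}{123311}) = \left(-1\right) \frac{9899217137}{5169197120} = - \frac{9899217137}{5169197120}$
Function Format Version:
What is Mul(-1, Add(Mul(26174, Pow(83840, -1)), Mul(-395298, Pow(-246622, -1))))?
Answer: Rational(-9899217137, 5169197120) ≈ -1.9150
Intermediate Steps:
Mul(-1, Add(Mul(26174, Pow(83840, -1)), Mul(-395298, Pow(-246622, -1)))) = Mul(-1, Add(Mul(26174, Rational(1, 83840)), Mul(-395298, Rational(-1, 246622)))) = Mul(-1, Add(Rational(13087, 41920), Rational(197649, 123311))) = Mul(-1, Rational(9899217137, 5169197120)) = Rational(-9899217137, 5169197120)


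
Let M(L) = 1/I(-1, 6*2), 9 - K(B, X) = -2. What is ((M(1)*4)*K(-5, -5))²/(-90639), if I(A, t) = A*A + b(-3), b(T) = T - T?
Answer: -1936/90639 ≈ -0.021359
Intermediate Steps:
b(T) = 0
K(B, X) = 11 (K(B, X) = 9 - 1*(-2) = 9 + 2 = 11)
I(A, t) = A² (I(A, t) = A*A + 0 = A² + 0 = A²)
M(L) = 1 (M(L) = 1/((-1)²) = 1/1 = 1)
((M(1)*4)*K(-5, -5))²/(-90639) = ((1*4)*11)²/(-90639) = (4*11)²*(-1/90639) = 44²*(-1/90639) = 1936*(-1/90639) = -1936/90639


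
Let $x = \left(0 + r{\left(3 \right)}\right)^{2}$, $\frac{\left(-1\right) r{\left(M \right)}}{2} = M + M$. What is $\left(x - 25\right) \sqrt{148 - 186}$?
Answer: $119 i \sqrt{38} \approx 733.57 i$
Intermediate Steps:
$r{\left(M \right)} = - 4 M$ ($r{\left(M \right)} = - 2 \left(M + M\right) = - 2 \cdot 2 M = - 4 M$)
$x = 144$ ($x = \left(0 - 12\right)^{2} = \left(-12\right)^{2} = 144$)
$\left(x - 25\right) \sqrt{148 - 186} = \left(144 - 25\right) \sqrt{148 - 186} = 119 \sqrt{-38} = 119 i \sqrt{38}$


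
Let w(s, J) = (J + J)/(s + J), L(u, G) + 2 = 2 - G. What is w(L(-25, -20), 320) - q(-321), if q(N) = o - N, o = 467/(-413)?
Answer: -2232586/7021 ≈ -317.99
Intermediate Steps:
o = -467/413 (o = 467*(-1/413) = -467/413 ≈ -1.1308)
L(u, G) = -G (L(u, G) = -2 + (2 - G) = -G)
w(s, J) = 2*J/(J + s) (w(s, J) = (2*J)/(J + s) = 2*J/(J + s))
q(N) = -467/413 - N
w(L(-25, -20), 320) - q(-321) = 2*320/(320 - 1*(-20)) - (-467/413 - 1*(-321)) = 2*320/(320 + 20) - (-467/413 + 321) = 2*320/340 - 1*132106/413 = 2*320*(1/340) - 132106/413 = 32/17 - 132106/413 = -2232586/7021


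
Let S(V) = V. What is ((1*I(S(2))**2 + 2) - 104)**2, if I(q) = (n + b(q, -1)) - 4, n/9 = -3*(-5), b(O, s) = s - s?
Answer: 291009481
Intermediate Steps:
b(O, s) = 0
n = 135 (n = 9*(-3*(-5)) = 9*15 = 135)
I(q) = 131 (I(q) = (135 + 0) - 4 = 135 - 4 = 131)
((1*I(S(2))**2 + 2) - 104)**2 = ((1*131**2 + 2) - 104)**2 = ((1*17161 + 2) - 104)**2 = ((17161 + 2) - 104)**2 = (17163 - 104)**2 = 17059**2 = 291009481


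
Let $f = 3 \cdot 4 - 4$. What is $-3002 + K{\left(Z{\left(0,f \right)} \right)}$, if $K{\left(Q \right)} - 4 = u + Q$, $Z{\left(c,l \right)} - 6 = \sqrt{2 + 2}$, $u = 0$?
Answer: $-2990$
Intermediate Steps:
$f = 8$ ($f = 12 - 4 = 8$)
$Z{\left(c,l \right)} = 8$ ($Z{\left(c,l \right)} = 6 + \sqrt{2 + 2} = 6 + \sqrt{4} = 6 + 2 = 8$)
$K{\left(Q \right)} = 4 + Q$ ($K{\left(Q \right)} = 4 + \left(0 + Q\right) = 4 + Q$)
$-3002 + K{\left(Z{\left(0,f \right)} \right)} = -3002 + \left(4 + 8\right) = -3002 + 12 = -2990$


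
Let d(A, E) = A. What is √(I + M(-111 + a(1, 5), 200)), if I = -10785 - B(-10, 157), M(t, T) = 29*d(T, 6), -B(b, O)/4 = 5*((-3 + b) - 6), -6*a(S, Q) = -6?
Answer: I*√5365 ≈ 73.246*I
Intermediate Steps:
a(S, Q) = 1 (a(S, Q) = -⅙*(-6) = 1)
B(b, O) = 180 - 20*b (B(b, O) = -20*((-3 + b) - 6) = -20*(-9 + b) = -4*(-45 + 5*b) = 180 - 20*b)
M(t, T) = 29*T
I = -11165 (I = -10785 - (180 - 20*(-10)) = -10785 - (180 + 200) = -10785 - 1*380 = -10785 - 380 = -11165)
√(I + M(-111 + a(1, 5), 200)) = √(-11165 + 29*200) = √(-11165 + 5800) = √(-5365) = I*√5365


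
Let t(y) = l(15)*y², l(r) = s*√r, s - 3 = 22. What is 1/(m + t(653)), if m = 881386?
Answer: -881386/1703829114478379 + 10660225*√15/1703829114478379 ≈ 2.3715e-8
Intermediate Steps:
s = 25 (s = 3 + 22 = 25)
l(r) = 25*√r
t(y) = 25*√15*y² (t(y) = (25*√15)*y² = 25*√15*y²)
1/(m + t(653)) = 1/(881386 + 25*√15*653²) = 1/(881386 + 25*√15*426409) = 1/(881386 + 10660225*√15)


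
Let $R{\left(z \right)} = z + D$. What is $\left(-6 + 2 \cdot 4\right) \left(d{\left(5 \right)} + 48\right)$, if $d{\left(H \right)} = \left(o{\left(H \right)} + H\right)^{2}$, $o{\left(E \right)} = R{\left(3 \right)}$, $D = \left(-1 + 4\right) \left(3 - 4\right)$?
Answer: $146$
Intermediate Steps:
$D = -3$ ($D = 3 \left(-1\right) = -3$)
$R{\left(z \right)} = -3 + z$ ($R{\left(z \right)} = z - 3 = -3 + z$)
$o{\left(E \right)} = 0$ ($o{\left(E \right)} = -3 + 3 = 0$)
$d{\left(H \right)} = H^{2}$ ($d{\left(H \right)} = \left(0 + H\right)^{2} = H^{2}$)
$\left(-6 + 2 \cdot 4\right) \left(d{\left(5 \right)} + 48\right) = \left(-6 + 2 \cdot 4\right) \left(5^{2} + 48\right) = \left(-6 + 8\right) \left(25 + 48\right) = 2 \cdot 73 = 146$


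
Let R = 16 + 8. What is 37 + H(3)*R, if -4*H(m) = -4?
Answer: 61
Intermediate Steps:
H(m) = 1 (H(m) = -1/4*(-4) = 1)
R = 24
37 + H(3)*R = 37 + 1*24 = 37 + 24 = 61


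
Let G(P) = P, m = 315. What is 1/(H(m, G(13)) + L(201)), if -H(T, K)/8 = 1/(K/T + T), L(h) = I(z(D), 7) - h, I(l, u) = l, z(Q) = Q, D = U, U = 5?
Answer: -49619/9726584 ≈ -0.0051014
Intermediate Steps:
D = 5
L(h) = 5 - h
H(T, K) = -8/(T + K/T) (H(T, K) = -8/(K/T + T) = -8/(T + K/T))
1/(H(m, G(13)) + L(201)) = 1/(-8*315/(13 + 315**2) + (5 - 1*201)) = 1/(-8*315/(13 + 99225) + (5 - 201)) = 1/(-8*315/99238 - 196) = 1/(-8*315*1/99238 - 196) = 1/(-1260/49619 - 196) = 1/(-9726584/49619) = -49619/9726584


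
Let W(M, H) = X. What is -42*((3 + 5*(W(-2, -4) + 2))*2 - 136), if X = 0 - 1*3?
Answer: 5880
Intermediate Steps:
X = -3 (X = 0 - 3 = -3)
W(M, H) = -3
-42*((3 + 5*(W(-2, -4) + 2))*2 - 136) = -42*((3 + 5*(-3 + 2))*2 - 136) = -42*((3 + 5*(-1))*2 - 136) = -42*((3 - 5)*2 - 136) = -42*(-2*2 - 136) = -42*(-4 - 136) = -42*(-140) = 5880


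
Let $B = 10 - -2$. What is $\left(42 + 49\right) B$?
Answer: $1092$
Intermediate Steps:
$B = 12$ ($B = 10 + 2 = 12$)
$\left(42 + 49\right) B = \left(42 + 49\right) 12 = 91 \cdot 12 = 1092$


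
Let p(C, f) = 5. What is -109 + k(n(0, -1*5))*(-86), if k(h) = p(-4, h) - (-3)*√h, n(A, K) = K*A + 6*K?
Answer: -539 - 258*I*√30 ≈ -539.0 - 1413.1*I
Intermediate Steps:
n(A, K) = 6*K + A*K (n(A, K) = A*K + 6*K = 6*K + A*K)
k(h) = 5 + 3*√h (k(h) = 5 - (-3)*√h = 5 + 3*√h)
-109 + k(n(0, -1*5))*(-86) = -109 + (5 + 3*√((-1*5)*(6 + 0)))*(-86) = -109 + (5 + 3*√(-5*6))*(-86) = -109 + (5 + 3*√(-30))*(-86) = -109 + (5 + 3*(I*√30))*(-86) = -109 + (5 + 3*I*√30)*(-86) = -109 + (-430 - 258*I*√30) = -539 - 258*I*√30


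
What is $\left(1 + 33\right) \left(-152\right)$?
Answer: $-5168$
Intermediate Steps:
$\left(1 + 33\right) \left(-152\right) = 34 \left(-152\right) = -5168$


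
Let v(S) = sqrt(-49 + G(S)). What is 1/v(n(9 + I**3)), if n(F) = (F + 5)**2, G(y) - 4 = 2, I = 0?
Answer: -I*sqrt(43)/43 ≈ -0.1525*I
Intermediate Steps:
G(y) = 6 (G(y) = 4 + 2 = 6)
n(F) = (5 + F)**2
v(S) = I*sqrt(43) (v(S) = sqrt(-49 + 6) = sqrt(-43) = I*sqrt(43))
1/v(n(9 + I**3)) = 1/(I*sqrt(43)) = -I*sqrt(43)/43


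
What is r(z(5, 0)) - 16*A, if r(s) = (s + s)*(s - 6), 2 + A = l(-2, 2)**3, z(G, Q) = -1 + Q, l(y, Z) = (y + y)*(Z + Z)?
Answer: 65582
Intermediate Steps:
l(y, Z) = 4*Z*y (l(y, Z) = (2*y)*(2*Z) = 4*Z*y)
A = -4098 (A = -2 + (4*2*(-2))**3 = -2 + (-16)**3 = -2 - 4096 = -4098)
r(s) = 2*s*(-6 + s) (r(s) = (2*s)*(-6 + s) = 2*s*(-6 + s))
r(z(5, 0)) - 16*A = 2*(-1 + 0)*(-6 + (-1 + 0)) - 16*(-4098) = 2*(-1)*(-6 - 1) + 65568 = 2*(-1)*(-7) + 65568 = 14 + 65568 = 65582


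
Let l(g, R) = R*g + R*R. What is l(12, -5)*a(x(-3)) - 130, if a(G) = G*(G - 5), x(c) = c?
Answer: -970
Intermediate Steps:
l(g, R) = R**2 + R*g (l(g, R) = R*g + R**2 = R**2 + R*g)
a(G) = G*(-5 + G)
l(12, -5)*a(x(-3)) - 130 = (-5*(-5 + 12))*(-3*(-5 - 3)) - 130 = (-5*7)*(-3*(-8)) - 130 = -35*24 - 130 = -840 - 130 = -970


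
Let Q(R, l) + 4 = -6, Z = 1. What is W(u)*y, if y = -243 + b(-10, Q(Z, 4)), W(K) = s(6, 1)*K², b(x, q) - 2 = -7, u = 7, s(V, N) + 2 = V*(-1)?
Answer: 97216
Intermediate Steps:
s(V, N) = -2 - V (s(V, N) = -2 + V*(-1) = -2 - V)
Q(R, l) = -10 (Q(R, l) = -4 - 6 = -10)
b(x, q) = -5 (b(x, q) = 2 - 7 = -5)
W(K) = -8*K² (W(K) = (-2 - 1*6)*K² = (-2 - 6)*K² = -8*K²)
y = -248 (y = -243 - 5 = -248)
W(u)*y = -8*7²*(-248) = -8*49*(-248) = -392*(-248) = 97216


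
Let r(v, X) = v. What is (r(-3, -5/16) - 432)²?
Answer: 189225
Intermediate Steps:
(r(-3, -5/16) - 432)² = (-3 - 432)² = (-435)² = 189225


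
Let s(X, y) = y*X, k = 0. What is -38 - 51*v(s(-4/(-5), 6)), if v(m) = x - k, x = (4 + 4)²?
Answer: -3302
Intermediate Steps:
s(X, y) = X*y
x = 64 (x = 8² = 64)
v(m) = 64 (v(m) = 64 - 1*0 = 64 + 0 = 64)
-38 - 51*v(s(-4/(-5), 6)) = -38 - 51*64 = -38 - 3264 = -3302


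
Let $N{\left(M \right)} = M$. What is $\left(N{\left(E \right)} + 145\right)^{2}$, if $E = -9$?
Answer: $18496$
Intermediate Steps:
$\left(N{\left(E \right)} + 145\right)^{2} = \left(-9 + 145\right)^{2} = 136^{2} = 18496$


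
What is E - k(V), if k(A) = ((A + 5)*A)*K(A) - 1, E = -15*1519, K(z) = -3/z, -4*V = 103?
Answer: -91385/4 ≈ -22846.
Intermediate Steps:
V = -103/4 (V = -1/4*103 = -103/4 ≈ -25.750)
E = -22785
k(A) = -16 - 3*A (k(A) = ((A + 5)*A)*(-3/A) - 1 = ((5 + A)*A)*(-3/A) - 1 = (A*(5 + A))*(-3/A) - 1 = (-15 - 3*A) - 1 = -16 - 3*A)
E - k(V) = -22785 - (-16 - 3*(-103/4)) = -22785 - (-16 + 309/4) = -22785 - 1*245/4 = -22785 - 245/4 = -91385/4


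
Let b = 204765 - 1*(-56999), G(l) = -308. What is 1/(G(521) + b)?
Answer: 1/261456 ≈ 3.8247e-6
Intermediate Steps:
b = 261764 (b = 204765 + 56999 = 261764)
1/(G(521) + b) = 1/(-308 + 261764) = 1/261456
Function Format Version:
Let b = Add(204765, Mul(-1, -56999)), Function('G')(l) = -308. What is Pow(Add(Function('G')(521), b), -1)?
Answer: Rational(1, 261456) ≈ 3.8247e-6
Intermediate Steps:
b = 261764 (b = Add(204765, 56999) = 261764)
Pow(Add(Function('G')(521), b), -1) = Pow(Add(-308, 261764), -1) = Pow(261456, -1) = Rational(1, 261456)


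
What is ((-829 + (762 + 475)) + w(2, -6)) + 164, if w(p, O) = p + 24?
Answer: 598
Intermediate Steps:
w(p, O) = 24 + p
((-829 + (762 + 475)) + w(2, -6)) + 164 = ((-829 + (762 + 475)) + (24 + 2)) + 164 = ((-829 + 1237) + 26) + 164 = (408 + 26) + 164 = 434 + 164 = 598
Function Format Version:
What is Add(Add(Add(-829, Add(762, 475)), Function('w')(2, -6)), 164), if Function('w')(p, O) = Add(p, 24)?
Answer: 598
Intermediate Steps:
Function('w')(p, O) = Add(24, p)
Add(Add(Add(-829, Add(762, 475)), Function('w')(2, -6)), 164) = Add(Add(Add(-829, Add(762, 475)), Add(24, 2)), 164) = Add(Add(Add(-829, 1237), 26), 164) = Add(Add(408, 26), 164) = Add(434, 164) = 598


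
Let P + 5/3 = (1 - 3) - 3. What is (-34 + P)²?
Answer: 14884/9 ≈ 1653.8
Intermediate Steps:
P = -20/3 (P = -5/3 + ((1 - 3) - 3) = -5/3 + (-2 - 3) = -5/3 - 5 = -20/3 ≈ -6.6667)
(-34 + P)² = (-34 - 20/3)² = (-122/3)² = 14884/9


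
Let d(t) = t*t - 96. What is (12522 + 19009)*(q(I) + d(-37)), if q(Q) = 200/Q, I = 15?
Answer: 121678129/3 ≈ 4.0559e+7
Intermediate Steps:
d(t) = -96 + t**2 (d(t) = t**2 - 96 = -96 + t**2)
(12522 + 19009)*(q(I) + d(-37)) = (12522 + 19009)*(200/15 + (-96 + (-37)**2)) = 31531*(200*(1/15) + (-96 + 1369)) = 31531*(40/3 + 1273) = 31531*(3859/3) = 121678129/3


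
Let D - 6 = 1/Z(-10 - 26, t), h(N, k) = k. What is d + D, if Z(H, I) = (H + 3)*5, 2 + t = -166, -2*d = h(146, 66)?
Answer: -4456/165 ≈ -27.006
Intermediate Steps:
d = -33 (d = -½*66 = -33)
t = -168 (t = -2 - 166 = -168)
Z(H, I) = 15 + 5*H (Z(H, I) = (3 + H)*5 = 15 + 5*H)
D = 989/165 (D = 6 + 1/(15 + 5*(-10 - 26)) = 6 + 1/(15 + 5*(-36)) = 6 + 1/(15 - 180) = 6 + 1/(-165) = 6 - 1/165 = 989/165 ≈ 5.9939)
d + D = -33 + 989/165 = -4456/165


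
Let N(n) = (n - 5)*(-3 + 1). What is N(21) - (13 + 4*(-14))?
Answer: 11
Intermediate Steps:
N(n) = 10 - 2*n (N(n) = (-5 + n)*(-2) = 10 - 2*n)
N(21) - (13 + 4*(-14)) = (10 - 2*21) - (13 + 4*(-14)) = (10 - 42) - (13 - 56) = -32 - 1*(-43) = -32 + 43 = 11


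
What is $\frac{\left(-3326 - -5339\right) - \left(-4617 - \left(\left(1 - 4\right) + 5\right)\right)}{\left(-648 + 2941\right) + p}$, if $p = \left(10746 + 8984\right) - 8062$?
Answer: $\frac{6632}{13961} \approx 0.47504$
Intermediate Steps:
$p = 11668$ ($p = 19730 - 8062 = 11668$)
$\frac{\left(-3326 - -5339\right) - \left(-4617 - \left(\left(1 - 4\right) + 5\right)\right)}{\left(-648 + 2941\right) + p} = \frac{\left(-3326 - -5339\right) - \left(-4617 - \left(\left(1 - 4\right) + 5\right)\right)}{\left(-648 + 2941\right) + 11668} = \frac{\left(-3326 + 5339\right) + \left(4620 - \left(3 - \left(-3 + 5\right)\right)\right)}{2293 + 11668} = \frac{2013 + \left(4620 + \left(1 \cdot 2 - 3\right)\right)}{13961} = \left(2013 + \left(4620 + \left(2 - 3\right)\right)\right) \frac{1}{13961} = \left(2013 + \left(4620 - 1\right)\right) \frac{1}{13961} = \left(2013 + 4619\right) \frac{1}{13961} = 6632 \cdot \frac{1}{13961} = \frac{6632}{13961}$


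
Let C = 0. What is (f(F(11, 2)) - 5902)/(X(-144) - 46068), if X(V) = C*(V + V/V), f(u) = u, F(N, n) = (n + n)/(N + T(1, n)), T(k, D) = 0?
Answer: 32459/253374 ≈ 0.12811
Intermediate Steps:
F(N, n) = 2*n/N (F(N, n) = (n + n)/(N + 0) = (2*n)/N = 2*n/N)
X(V) = 0 (X(V) = 0*(V + V/V) = 0*(V + 1) = 0*(1 + V) = 0)
(f(F(11, 2)) - 5902)/(X(-144) - 46068) = (2*2/11 - 5902)/(0 - 46068) = (2*2*(1/11) - 5902)/(-46068) = (4/11 - 5902)*(-1/46068) = -64918/11*(-1/46068) = 32459/253374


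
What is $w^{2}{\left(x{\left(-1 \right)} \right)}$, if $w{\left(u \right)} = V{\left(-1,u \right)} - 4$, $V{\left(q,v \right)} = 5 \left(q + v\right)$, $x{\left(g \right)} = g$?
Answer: $196$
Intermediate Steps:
$V{\left(q,v \right)} = 5 q + 5 v$
$w{\left(u \right)} = -9 + 5 u$ ($w{\left(u \right)} = \left(5 \left(-1\right) + 5 u\right) - 4 = \left(-5 + 5 u\right) - 4 = -9 + 5 u$)
$w^{2}{\left(x{\left(-1 \right)} \right)} = \left(-9 + 5 \left(-1\right)\right)^{2} = \left(-9 - 5\right)^{2} = \left(-14\right)^{2} = 196$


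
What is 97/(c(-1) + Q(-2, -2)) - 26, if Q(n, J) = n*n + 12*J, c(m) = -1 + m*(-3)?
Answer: -565/18 ≈ -31.389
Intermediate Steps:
c(m) = -1 - 3*m
Q(n, J) = n² + 12*J
97/(c(-1) + Q(-2, -2)) - 26 = 97/((-1 - 3*(-1)) + ((-2)² + 12*(-2))) - 26 = 97/((-1 + 3) + (4 - 24)) - 26 = 97/(2 - 20) - 26 = 97/(-18) - 26 = -1/18*97 - 26 = -97/18 - 26 = -565/18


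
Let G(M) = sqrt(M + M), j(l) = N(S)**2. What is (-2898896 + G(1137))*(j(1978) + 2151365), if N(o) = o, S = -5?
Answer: -6236655865440 + 2151390*sqrt(2274) ≈ -6.2366e+12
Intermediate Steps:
j(l) = 25 (j(l) = (-5)**2 = 25)
G(M) = sqrt(2)*sqrt(M) (G(M) = sqrt(2*M) = sqrt(2)*sqrt(M))
(-2898896 + G(1137))*(j(1978) + 2151365) = (-2898896 + sqrt(2)*sqrt(1137))*(25 + 2151365) = (-2898896 + sqrt(2274))*2151390 = -6236655865440 + 2151390*sqrt(2274)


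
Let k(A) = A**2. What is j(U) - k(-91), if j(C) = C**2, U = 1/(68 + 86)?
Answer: -196392195/23716 ≈ -8281.0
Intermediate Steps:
U = 1/154 ≈ 0.0064935
j(U) - k(-91) = (1/154)**2 - 1*(-91)**2 = 1/23716 - 1*8281 = 1/23716 - 8281 = -196392195/23716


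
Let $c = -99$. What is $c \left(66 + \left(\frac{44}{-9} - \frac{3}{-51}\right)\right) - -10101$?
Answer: $\frac{68768}{17} \approx 4045.2$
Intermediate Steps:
$c \left(66 + \left(\frac{44}{-9} - \frac{3}{-51}\right)\right) - -10101 = - 99 \left(66 + \left(\frac{44}{-9} - \frac{3}{-51}\right)\right) - -10101 = - 99 \left(66 + \left(44 \left(- \frac{1}{9}\right) - - \frac{1}{17}\right)\right) + 10101 = - 99 \left(66 + \left(- \frac{44}{9} + \frac{1}{17}\right)\right) + 10101 = - 99 \left(66 - \frac{739}{153}\right) + 10101 = \left(-99\right) \frac{9359}{153} + 10101 = - \frac{102949}{17} + 10101 = \frac{68768}{17}$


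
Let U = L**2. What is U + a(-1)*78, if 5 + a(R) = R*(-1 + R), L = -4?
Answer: -218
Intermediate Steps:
a(R) = -5 + R*(-1 + R)
U = 16 (U = (-4)**2 = 16)
U + a(-1)*78 = 16 + (-5 + (-1)**2 - 1*(-1))*78 = 16 + (-5 + 1 + 1)*78 = 16 - 3*78 = 16 - 234 = -218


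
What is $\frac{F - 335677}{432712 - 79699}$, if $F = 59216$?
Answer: $- \frac{276461}{353013} \approx -0.78315$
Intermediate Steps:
$\frac{F - 335677}{432712 - 79699} = \frac{59216 - 335677}{432712 - 79699} = - \frac{276461}{353013}$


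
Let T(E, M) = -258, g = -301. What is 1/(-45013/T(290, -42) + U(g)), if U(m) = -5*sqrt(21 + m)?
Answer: 11613354/2492118169 + 665640*I*sqrt(70)/2492118169 ≈ 0.00466 + 0.0022347*I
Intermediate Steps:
1/(-45013/T(290, -42) + U(g)) = 1/(-45013/(-258) - 5*sqrt(21 - 301)) = 1/(-45013*(-1/258) - 10*I*sqrt(70)) = 1/(45013/258 - 10*I*sqrt(70))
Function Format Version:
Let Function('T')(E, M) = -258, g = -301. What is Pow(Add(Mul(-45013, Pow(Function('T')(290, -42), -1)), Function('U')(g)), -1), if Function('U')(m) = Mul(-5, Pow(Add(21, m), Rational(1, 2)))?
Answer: Add(Rational(11613354, 2492118169), Mul(Rational(665640, 2492118169), I, Pow(70, Rational(1, 2)))) ≈ Add(0.0046600, Mul(0.0022347, I))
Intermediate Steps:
Pow(Add(Mul(-45013, Pow(Function('T')(290, -42), -1)), Function('U')(g)), -1) = Pow(Add(Mul(-45013, Pow(-258, -1)), Mul(-5, Pow(Add(21, -301), Rational(1, 2)))), -1) = Pow(Add(Mul(-45013, Rational(-1, 258)), Mul(-5, Pow(-280, Rational(1, 2)))), -1) = Pow(Add(Rational(45013, 258), Mul(-5, Mul(2, I, Pow(70, Rational(1, 2))))), -1) = Pow(Add(Rational(45013, 258), Mul(-10, I, Pow(70, Rational(1, 2)))), -1)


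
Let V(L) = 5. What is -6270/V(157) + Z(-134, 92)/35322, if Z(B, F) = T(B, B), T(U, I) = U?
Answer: -22146961/17661 ≈ -1254.0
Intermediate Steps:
Z(B, F) = B
-6270/V(157) + Z(-134, 92)/35322 = -6270/5 - 134/35322 = -6270*⅕ - 134*1/35322 = -1254 - 67/17661 = -22146961/17661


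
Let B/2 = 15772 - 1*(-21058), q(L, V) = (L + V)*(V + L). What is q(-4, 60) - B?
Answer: -70524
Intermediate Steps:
q(L, V) = (L + V)² (q(L, V) = (L + V)*(L + V) = (L + V)²)
B = 73660 (B = 2*(15772 - 1*(-21058)) = 2*(15772 + 21058) = 2*36830 = 73660)
q(-4, 60) - B = (-4 + 60)² - 1*73660 = 56² - 73660 = 3136 - 73660 = -70524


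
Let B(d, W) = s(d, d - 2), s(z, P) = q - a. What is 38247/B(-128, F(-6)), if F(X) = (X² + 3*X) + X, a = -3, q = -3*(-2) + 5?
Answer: 38247/14 ≈ 2731.9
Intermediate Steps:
q = 11 (q = 6 + 5 = 11)
F(X) = X² + 4*X
s(z, P) = 14 (s(z, P) = 11 - 1*(-3) = 11 + 3 = 14)
B(d, W) = 14
38247/B(-128, F(-6)) = 38247/14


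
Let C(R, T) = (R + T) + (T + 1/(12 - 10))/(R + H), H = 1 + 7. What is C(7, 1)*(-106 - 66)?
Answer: -6966/5 ≈ -1393.2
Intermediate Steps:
H = 8
C(R, T) = R + T + (½ + T)/(8 + R) (C(R, T) = (R + T) + (T + 1/(12 - 10))/(R + 8) = (R + T) + (T + 1/2)/(8 + R) = (R + T) + (T + ½)/(8 + R) = (R + T) + (½ + T)/(8 + R) = R + T + (½ + T)/(8 + R))
C(7, 1)*(-106 - 66) = ((½ + 7² + 8*7 + 9*1 + 7*1)/(8 + 7))*(-106 - 66) = ((½ + 49 + 56 + 9 + 7)/15)*(-172) = ((1/15)*(243/2))*(-172) = (81/10)*(-172) = -6966/5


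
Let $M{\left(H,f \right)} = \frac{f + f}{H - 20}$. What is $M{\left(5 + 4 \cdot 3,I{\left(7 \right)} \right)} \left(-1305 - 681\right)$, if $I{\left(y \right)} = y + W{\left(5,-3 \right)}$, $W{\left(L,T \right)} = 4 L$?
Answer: $35748$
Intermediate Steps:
$I{\left(y \right)} = 20 + y$ ($I{\left(y \right)} = y + 4 \cdot 5 = y + 20 = 20 + y$)
$M{\left(H,f \right)} = \frac{2 f}{-20 + H}$
$M{\left(5 + 4 \cdot 3,I{\left(7 \right)} \right)} \left(-1305 - 681\right) = \frac{2 \left(20 + 7\right)}{-20 + \left(5 + 4 \cdot 3\right)} \left(-1305 - 681\right) = 2 \cdot 27 \frac{1}{-20 + \left(5 + 12\right)} \left(-1986\right) = 2 \cdot 27 \frac{1}{-20 + 17} \left(-1986\right) = 2 \cdot 27 \frac{1}{-3} \left(-1986\right) = 2 \cdot 27 \left(- \frac{1}{3}\right) \left(-1986\right) = \left(-18\right) \left(-1986\right) = 35748$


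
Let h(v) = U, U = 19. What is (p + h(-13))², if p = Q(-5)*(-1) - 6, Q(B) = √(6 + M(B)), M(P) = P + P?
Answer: 165 - 52*I ≈ 165.0 - 52.0*I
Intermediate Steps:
M(P) = 2*P
Q(B) = √(6 + 2*B)
p = -6 - 2*I (p = √(6 + 2*(-5))*(-1) - 6 = √(6 - 10)*(-1) - 6 = √(-4)*(-1) - 6 = (2*I)*(-1) - 6 = -2*I - 6 = -6 - 2*I ≈ -6.0 - 2.0*I)
h(v) = 19
(p + h(-13))² = ((-6 - 2*I) + 19)² = (13 - 2*I)²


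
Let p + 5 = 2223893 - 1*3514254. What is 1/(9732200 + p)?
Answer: 1/8441834 ≈ 1.1846e-7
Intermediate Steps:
p = -1290366 (p = -5 + (2223893 - 1*3514254) = -5 + (2223893 - 3514254) = -5 - 1290361 = -1290366)
1/(9732200 + p) = 1/(9732200 - 1290366) = 1/8441834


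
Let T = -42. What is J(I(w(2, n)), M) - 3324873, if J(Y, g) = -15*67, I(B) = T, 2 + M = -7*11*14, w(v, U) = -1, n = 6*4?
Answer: -3325878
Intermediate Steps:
n = 24
M = -1080 (M = -2 - 7*11*14 = -2 - 77*14 = -2 - 1078 = -1080)
I(B) = -42
J(Y, g) = -1005
J(I(w(2, n)), M) - 3324873 = -1005 - 3324873 = -3325878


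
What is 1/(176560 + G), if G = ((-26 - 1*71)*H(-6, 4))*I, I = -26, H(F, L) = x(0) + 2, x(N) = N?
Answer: 1/181604 ≈ 5.5065e-6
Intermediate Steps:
H(F, L) = 2 (H(F, L) = 0 + 2 = 2)
G = 5044 (G = ((-26 - 1*71)*2)*(-26) = ((-26 - 71)*2)*(-26) = -97*2*(-26) = -194*(-26) = 5044)
1/(176560 + G) = 1/(176560 + 5044) = 1/181604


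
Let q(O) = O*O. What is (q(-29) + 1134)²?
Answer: 3900625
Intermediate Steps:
q(O) = O²
(q(-29) + 1134)² = ((-29)² + 1134)² = (841 + 1134)² = 1975² = 3900625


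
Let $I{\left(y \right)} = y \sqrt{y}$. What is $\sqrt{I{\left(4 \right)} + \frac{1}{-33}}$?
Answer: $\frac{\sqrt{8679}}{33} \approx 2.8231$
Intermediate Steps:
$I{\left(y \right)} = y^{\frac{3}{2}}$
$\sqrt{I{\left(4 \right)} + \frac{1}{-33}} = \sqrt{4^{\frac{3}{2}} + \frac{1}{-33}} = \sqrt{8 - \frac{1}{33}} = \sqrt{\frac{263}{33}} = \frac{\sqrt{8679}}{33}$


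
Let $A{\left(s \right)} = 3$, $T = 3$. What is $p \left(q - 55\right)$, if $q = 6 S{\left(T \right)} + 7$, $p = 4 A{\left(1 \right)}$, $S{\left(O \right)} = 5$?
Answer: $-216$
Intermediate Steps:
$p = 12$ ($p = 4 \cdot 3 = 12$)
$q = 37$ ($q = 6 \cdot 5 + 7 = 30 + 7 = 37$)
$p \left(q - 55\right) = 12 \left(37 - 55\right) = 12 \left(-18\right) = -216$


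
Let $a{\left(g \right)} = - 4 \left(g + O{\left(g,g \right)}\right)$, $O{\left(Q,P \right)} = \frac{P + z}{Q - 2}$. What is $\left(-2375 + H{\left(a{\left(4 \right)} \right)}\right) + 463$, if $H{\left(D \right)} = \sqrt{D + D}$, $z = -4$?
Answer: $-1912 + 4 i \sqrt{2} \approx -1912.0 + 5.6569 i$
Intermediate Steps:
$O{\left(Q,P \right)} = \frac{-4 + P}{-2 + Q}$ ($O{\left(Q,P \right)} = \frac{P - 4}{Q - 2} = \frac{-4 + P}{-2 + Q}$)
$a{\left(g \right)} = - 4 g - \frac{4 \left(-4 + g\right)}{-2 + g}$ ($a{\left(g \right)} = - 4 \left(g + \frac{-4 + g}{-2 + g}\right) = - 4 g - \frac{4 \left(-4 + g\right)}{-2 + g}$)
$H{\left(D \right)} = \sqrt{2} \sqrt{D}$ ($H{\left(D \right)} = \sqrt{2 D} = \sqrt{2} \sqrt{D}$)
$\left(-2375 + H{\left(a{\left(4 \right)} \right)}\right) + 463 = \left(-2375 + \sqrt{2} \sqrt{\frac{4 \left(4 + 4 - 4^{2}\right)}{-2 + 4}}\right) + 463 = \left(-2375 + \sqrt{2} \sqrt{\frac{4 \left(4 + 4 - 16\right)}{2}}\right) + 463 = \left(-2375 + \sqrt{2} \sqrt{4 \cdot \frac{1}{2} \left(4 + 4 - 16\right)}\right) + 463 = \left(-2375 + \sqrt{2} \sqrt{4 \cdot \frac{1}{2} \left(-8\right)}\right) + 463 = \left(-2375 + \sqrt{2} \sqrt{-16}\right) + 463 = \left(-2375 + \sqrt{2} \cdot 4 i\right) + 463 = \left(-2375 + 4 i \sqrt{2}\right) + 463 = -1912 + 4 i \sqrt{2}$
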